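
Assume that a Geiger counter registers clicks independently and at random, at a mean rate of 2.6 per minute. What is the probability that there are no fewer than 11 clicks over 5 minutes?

0.7483

Over the interval, μ = 2.6 × 5 = 13 (5 minutes).
P(N ≥ 11) = 1 − P(N ≤ 10) = 1 − Σ_{j=0}^{10} e^(−μ) μ^j/j! ≈ 0.7483.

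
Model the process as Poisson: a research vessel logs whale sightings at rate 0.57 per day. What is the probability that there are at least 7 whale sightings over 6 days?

0.0593

Over the interval, μ = 0.57 × 6 = 3.42 (6 days).
P(N ≥ 7) = 1 − P(N ≤ 6) = 1 − Σ_{j=0}^{6} e^(−μ) μ^j/j! ≈ 0.0593.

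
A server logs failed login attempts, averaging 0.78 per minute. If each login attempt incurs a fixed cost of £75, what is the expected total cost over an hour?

E[N] = 0.78 × 60 = 46.8 (an hour = 60 minutes); E[cost] = 46.8 × £75 = £3510.

£3510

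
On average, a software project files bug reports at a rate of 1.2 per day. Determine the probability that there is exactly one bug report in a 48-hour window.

0.2177

Over the interval, μ = 1.2 × 2 = 2.4 (a 48-hour window = 2 days).
P(N = 1) = e^(−μ) μ^1/1! = e^(−2.4) · 2.4^1/1 ≈ 0.2177.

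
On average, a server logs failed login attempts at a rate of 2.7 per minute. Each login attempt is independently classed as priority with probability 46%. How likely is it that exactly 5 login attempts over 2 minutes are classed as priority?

Thinning: the login attempts that are classed as priority themselves form a Poisson process with rate 0.46 × 2.7 = 1.242 per minute.
Over the interval, μ = 1.242 × 2 = 2.484 (2 minutes).
P(N = 5) = e^(−2.484) · 2.484^5/5! ≈ 0.0657.

0.0657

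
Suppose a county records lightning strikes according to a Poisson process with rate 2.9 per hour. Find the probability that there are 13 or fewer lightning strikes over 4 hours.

0.7230

Over the interval, μ = 2.9 × 4 = 11.6 (4 hours).
P(N ≤ 13) = Σ_{j=0}^{13} e^(−μ) μ^j/j! ≈ 0.7230.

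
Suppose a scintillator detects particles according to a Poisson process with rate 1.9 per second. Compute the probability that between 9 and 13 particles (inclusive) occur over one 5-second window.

Over the interval, μ = 1.9 × 5 = 9.5 (a 5-second window = 5 seconds).
P(9 ≤ N ≤ 13) = Σ_{j=9}^{13} e^(−9.5) · 9.5^j/j! ≈ 0.5063.

0.5063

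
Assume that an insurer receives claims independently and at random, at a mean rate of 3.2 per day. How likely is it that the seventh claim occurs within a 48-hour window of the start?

Over the interval, μ = 3.2 × 2 = 6.4 (a 48-hour window = 2 days).
The seventh arrival falls in the interval iff at least 7 events occur there: P(S_7 ≤ t) = P(N ≥ 7) = 1 − P(N ≤ 6) ≈ 0.4577.

0.4577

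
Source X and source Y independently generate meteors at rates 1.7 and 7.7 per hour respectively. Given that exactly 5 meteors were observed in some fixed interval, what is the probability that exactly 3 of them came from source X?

Given the total, each event is independently from source X with probability p = λ_X/(λ_X+λ_Y) = 1.7/9.4 ≈ 0.1809.
So K ~ Binomial(5, 1.7/9.4): P(K = 3) = C(5,3) · (1.7/9.4)^3 · (7.7/9.4)^2 ≈ 0.0397.

0.0397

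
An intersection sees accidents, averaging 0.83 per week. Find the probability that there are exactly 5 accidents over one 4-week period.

0.1215

Over the interval, μ = 0.83 × 4 = 3.32 (a 4-week period = 4 weeks).
P(N = 5) = e^(−μ) μ^5/5! = e^(−3.32) · 3.32^5/120 ≈ 0.1215.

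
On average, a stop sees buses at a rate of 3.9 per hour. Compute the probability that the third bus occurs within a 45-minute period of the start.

0.5598

Over the interval, μ = 3.9 × 0.75 = 2.925 (a 45-minute period = 0.75 hours).
The third arrival falls in the interval iff at least 3 events occur there: P(S_3 ≤ t) = P(N ≥ 3) = 1 − P(N ≤ 2) ≈ 0.5598.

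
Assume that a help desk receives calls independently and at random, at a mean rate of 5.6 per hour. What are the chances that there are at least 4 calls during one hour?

0.8094

With mean μ = 5.6 per hour,
P(N ≥ 4) = 1 − P(N ≤ 3) = 1 − Σ_{j=0}^{3} e^(−μ) μ^j/j! ≈ 0.8094.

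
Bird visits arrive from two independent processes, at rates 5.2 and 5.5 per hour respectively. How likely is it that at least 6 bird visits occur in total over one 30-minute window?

0.4452

Independent Poisson processes superpose: combined rate λ = 5.2 + 5.5 = 10.7 per hour.
Over the interval, μ = 10.7 × 0.5 = 5.35 (a 30-minute window = 0.5 hours).
P(N ≥ 6) = 1 − P(N ≤ 5) ≈ 0.4452.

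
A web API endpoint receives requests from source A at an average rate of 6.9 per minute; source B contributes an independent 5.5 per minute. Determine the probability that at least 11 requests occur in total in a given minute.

0.6933

Independent Poisson processes superpose: combined rate λ = 6.9 + 5.5 = 12.4 per minute.
So μ = 12.4.
P(N ≥ 11) = 1 − P(N ≤ 10) ≈ 0.6933.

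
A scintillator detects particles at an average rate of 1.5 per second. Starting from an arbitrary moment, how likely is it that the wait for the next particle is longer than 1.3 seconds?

0.1423

The wait for the next event is exponential with rate λ = 1.5 per second.
P(T > 1.3) = e^(−λt) = e^(−1.5 × 1.3) = e^(−1.95) ≈ 0.1423.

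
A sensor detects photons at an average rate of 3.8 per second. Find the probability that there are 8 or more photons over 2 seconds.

0.4900

Over the interval, μ = 3.8 × 2 = 7.6 (2 seconds).
P(N ≥ 8) = 1 − P(N ≤ 7) = 1 − Σ_{j=0}^{7} e^(−μ) μ^j/j! ≈ 0.4900.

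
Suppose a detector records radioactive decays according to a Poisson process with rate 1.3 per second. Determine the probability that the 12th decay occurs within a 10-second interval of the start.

Over the interval, μ = 1.3 × 10 = 13 (a 10-second interval = 10 seconds).
The 12th arrival falls in the interval iff at least 12 events occur there: P(S_12 ≤ t) = P(N ≥ 12) = 1 − P(N ≤ 11) ≈ 0.6468.

0.6468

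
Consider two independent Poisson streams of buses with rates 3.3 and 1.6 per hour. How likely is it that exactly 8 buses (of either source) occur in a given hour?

Independent Poisson processes superpose: combined rate λ = 3.3 + 1.6 = 4.9 per hour.
So μ = 4.9.
P(N = 8) = e^(−4.9) · 4.9^8/8! ≈ 0.0614.

0.0614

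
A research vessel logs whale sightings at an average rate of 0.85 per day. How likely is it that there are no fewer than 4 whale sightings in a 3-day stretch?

0.2532

Over the interval, μ = 0.85 × 3 = 2.55 (a 3-day stretch = 3 days).
P(N ≥ 4) = 1 − P(N ≤ 3) = 1 − Σ_{j=0}^{3} e^(−μ) μ^j/j! ≈ 0.2532.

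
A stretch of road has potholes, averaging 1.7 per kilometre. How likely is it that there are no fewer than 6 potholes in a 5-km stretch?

0.8504

Over the interval, μ = 1.7 × 5 = 8.5 (a 5-km stretch = 5 kilometres).
P(N ≥ 6) = 1 − P(N ≤ 5) = 1 − Σ_{j=0}^{5} e^(−μ) μ^j/j! ≈ 0.8504.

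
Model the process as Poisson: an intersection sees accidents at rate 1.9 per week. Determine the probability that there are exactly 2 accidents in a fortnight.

Over the interval, μ = 1.9 × 2 = 3.8 (a fortnight = 2 weeks).
P(N = 2) = e^(−μ) μ^2/2! = e^(−3.8) · 3.8^2/2 ≈ 0.1615.

0.1615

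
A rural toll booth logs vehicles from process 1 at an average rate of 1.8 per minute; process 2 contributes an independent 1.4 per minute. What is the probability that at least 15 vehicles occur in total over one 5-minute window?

0.6325

Independent Poisson processes superpose: combined rate λ = 1.8 + 1.4 = 3.2 per minute.
Over the interval, μ = 3.2 × 5 = 16 (a 5-minute window = 5 minutes).
P(N ≥ 15) = 1 − P(N ≤ 14) ≈ 0.6325.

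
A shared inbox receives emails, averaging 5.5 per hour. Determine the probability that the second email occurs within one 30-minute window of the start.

Over the interval, μ = 5.5 × 0.5 = 2.75 (a 30-minute window = 0.5 hours).
The second arrival falls in the interval iff at least 2 events occur there: P(S_2 ≤ t) = P(N ≥ 2) = 1 − P(N ≤ 1) ≈ 0.7603.

0.7603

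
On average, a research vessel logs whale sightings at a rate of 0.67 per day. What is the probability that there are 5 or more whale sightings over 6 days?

0.3751

Over the interval, μ = 0.67 × 6 = 4.02 (6 days).
P(N ≥ 5) = 1 − P(N ≤ 4) = 1 − Σ_{j=0}^{4} e^(−μ) μ^j/j! ≈ 0.3751.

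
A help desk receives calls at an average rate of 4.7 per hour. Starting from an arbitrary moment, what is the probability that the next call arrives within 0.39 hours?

Inter-arrival times are exponential with rate λ = 4.7 per hour.
P(T ≤ 0.39) = 1 − e^(−λt) = 1 − e^(−4.7 × 0.39) = 1 − e^(−1.833) ≈ 0.8401.

0.8401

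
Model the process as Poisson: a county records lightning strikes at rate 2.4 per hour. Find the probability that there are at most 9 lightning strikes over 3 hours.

Over the interval, μ = 2.4 × 3 = 7.2 (3 hours).
P(N ≤ 9) = Σ_{j=0}^{9} e^(−μ) μ^j/j! ≈ 0.8096.

0.8096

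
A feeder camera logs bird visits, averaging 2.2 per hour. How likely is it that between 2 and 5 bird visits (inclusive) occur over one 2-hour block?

Over the interval, μ = 2.2 × 2 = 4.4 (a 2-hour block = 2 hours).
P(2 ≤ N ≤ 5) = Σ_{j=2}^{5} e^(−4.4) · 4.4^j/j! ≈ 0.6536.

0.6536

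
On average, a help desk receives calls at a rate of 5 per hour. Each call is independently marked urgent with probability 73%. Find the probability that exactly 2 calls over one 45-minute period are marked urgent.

0.2425

Thinning: the calls that are marked urgent themselves form a Poisson process with rate 0.73 × 5 = 3.65 per hour.
Over the interval, μ = 3.65 × 0.75 = 2.7375 (a 45-minute period = 0.75 hours).
P(N = 2) = e^(−2.7375) · 2.7375^2/2! ≈ 0.2425.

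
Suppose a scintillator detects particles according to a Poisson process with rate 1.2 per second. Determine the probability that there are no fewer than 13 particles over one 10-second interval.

0.4240

Over the interval, μ = 1.2 × 10 = 12 (a 10-second interval = 10 seconds).
P(N ≥ 13) = 1 − P(N ≤ 12) = 1 − Σ_{j=0}^{12} e^(−μ) μ^j/j! ≈ 0.4240.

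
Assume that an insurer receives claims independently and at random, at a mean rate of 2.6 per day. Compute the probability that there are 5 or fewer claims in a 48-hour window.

0.5809

Over the interval, μ = 2.6 × 2 = 5.2 (a 48-hour window = 2 days).
P(N ≤ 5) = Σ_{j=0}^{5} e^(−μ) μ^j/j! ≈ 0.5809.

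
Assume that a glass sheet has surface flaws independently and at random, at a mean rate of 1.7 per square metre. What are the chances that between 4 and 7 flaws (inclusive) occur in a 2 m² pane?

0.4186

Over the interval, μ = 1.7 × 2 = 3.4 (a 2 m² pane = 2 square metres).
P(4 ≤ N ≤ 7) = Σ_{j=4}^{7} e^(−3.4) · 3.4^j/j! ≈ 0.4186.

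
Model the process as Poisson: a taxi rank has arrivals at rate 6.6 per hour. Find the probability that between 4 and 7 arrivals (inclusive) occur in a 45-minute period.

Over the interval, μ = 6.6 × 0.75 = 4.95 (a 45-minute period = 0.75 hours).
P(4 ≤ N ≤ 7) = Σ_{j=4}^{7} e^(−4.95) · 4.95^j/j! ≈ 0.5997.

0.5997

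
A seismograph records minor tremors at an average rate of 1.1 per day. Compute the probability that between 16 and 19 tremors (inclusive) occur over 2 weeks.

0.3246

Over the interval, μ = 1.1 × 14 = 15.4 (2 weeks = 14 days).
P(16 ≤ N ≤ 19) = Σ_{j=16}^{19} e^(−15.4) · 15.4^j/j! ≈ 0.3246.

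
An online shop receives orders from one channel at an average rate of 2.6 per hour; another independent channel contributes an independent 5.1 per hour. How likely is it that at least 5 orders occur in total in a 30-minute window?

0.3419

Independent Poisson processes superpose: combined rate λ = 2.6 + 5.1 = 7.7 per hour.
Over the interval, μ = 7.7 × 0.5 = 3.85 (a 30-minute window = 0.5 hours).
P(N ≥ 5) = 1 − P(N ≤ 4) ≈ 0.3419.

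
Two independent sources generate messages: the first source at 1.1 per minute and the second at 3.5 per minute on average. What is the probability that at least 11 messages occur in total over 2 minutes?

Independent Poisson processes superpose: combined rate λ = 1.1 + 3.5 = 4.6 per minute.
Over the interval, μ = 4.6 × 2 = 9.2 (2 minutes).
P(N ≥ 11) = 1 − P(N ≤ 10) ≈ 0.3180.

0.3180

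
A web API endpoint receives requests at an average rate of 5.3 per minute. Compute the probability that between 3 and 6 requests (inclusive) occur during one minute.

0.6156

With mean μ = 5.3 per minute,
P(3 ≤ N ≤ 6) = Σ_{j=3}^{6} e^(−5.3) · 5.3^j/j! ≈ 0.6156.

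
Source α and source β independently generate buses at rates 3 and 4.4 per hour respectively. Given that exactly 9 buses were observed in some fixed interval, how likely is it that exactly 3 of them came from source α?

0.2473

Given the total, each event is independently from source α with probability p = λ_α/(λ_α+λ_β) = 3/7.4 ≈ 0.4054.
So K ~ Binomial(9, 3/7.4): P(K = 3) = C(9,3) · (3/7.4)^3 · (4.4/7.4)^6 ≈ 0.2473.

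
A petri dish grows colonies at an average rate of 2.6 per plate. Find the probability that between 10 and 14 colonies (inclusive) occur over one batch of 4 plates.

0.4850

Over the interval, μ = 2.6 × 4 = 10.4 (a batch of 4 plates = 4 plates).
P(10 ≤ N ≤ 14) = Σ_{j=10}^{14} e^(−10.4) · 10.4^j/j! ≈ 0.4850.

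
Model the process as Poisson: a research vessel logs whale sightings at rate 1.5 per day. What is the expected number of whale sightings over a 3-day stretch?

E[N] = λt = 1.5 × 3 = 4.5 (a 3-day stretch = 3 days).

4.5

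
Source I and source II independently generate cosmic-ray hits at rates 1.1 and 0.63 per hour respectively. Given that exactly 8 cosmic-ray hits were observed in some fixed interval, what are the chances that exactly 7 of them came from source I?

0.1224

Given the total, each event is independently from source I with probability p = λ_I/(λ_I+λ_II) = 1.1/1.73 ≈ 0.6358.
So K ~ Binomial(8, 1.1/1.73): P(K = 7) = C(8,7) · (1.1/1.73)^7 · (0.63/1.73)^1 ≈ 0.1224.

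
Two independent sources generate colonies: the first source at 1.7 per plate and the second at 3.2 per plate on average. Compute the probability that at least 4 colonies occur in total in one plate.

0.7207

Independent Poisson processes superpose: combined rate λ = 1.7 + 3.2 = 4.9 per plate.
So μ = 4.9.
P(N ≥ 4) = 1 − P(N ≤ 3) ≈ 0.7207.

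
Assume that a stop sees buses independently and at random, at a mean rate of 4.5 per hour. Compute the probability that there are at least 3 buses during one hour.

0.8264

With mean μ = 4.5 per hour,
P(N ≥ 3) = 1 − P(N ≤ 2) = 1 − Σ_{j=0}^{2} e^(−μ) μ^j/j! ≈ 0.8264.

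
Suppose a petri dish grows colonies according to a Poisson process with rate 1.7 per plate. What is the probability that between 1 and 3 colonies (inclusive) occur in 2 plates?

Over the interval, μ = 1.7 × 2 = 3.4 (2 plates).
P(1 ≤ N ≤ 3) = Σ_{j=1}^{3} e^(−3.4) · 3.4^j/j! ≈ 0.5250.

0.5250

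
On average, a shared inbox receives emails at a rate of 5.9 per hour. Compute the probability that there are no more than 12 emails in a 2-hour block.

Over the interval, μ = 5.9 × 2 = 11.8 (a 2-hour block = 2 hours).
P(N ≤ 12) = Σ_{j=0}^{12} e^(−μ) μ^j/j! ≈ 0.5988.

0.5988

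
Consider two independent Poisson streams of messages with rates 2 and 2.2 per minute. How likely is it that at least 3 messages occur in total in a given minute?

Independent Poisson processes superpose: combined rate λ = 2 + 2.2 = 4.2 per minute.
So μ = 4.2.
P(N ≥ 3) = 1 − P(N ≤ 2) ≈ 0.7898.

0.7898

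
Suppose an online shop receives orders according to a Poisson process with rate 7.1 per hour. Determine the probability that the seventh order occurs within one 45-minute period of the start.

0.2867

Over the interval, μ = 7.1 × 0.75 = 5.325 (a 45-minute period = 0.75 hours).
The seventh arrival falls in the interval iff at least 7 events occur there: P(S_7 ≤ t) = P(N ≥ 7) = 1 − P(N ≤ 6) ≈ 0.2867.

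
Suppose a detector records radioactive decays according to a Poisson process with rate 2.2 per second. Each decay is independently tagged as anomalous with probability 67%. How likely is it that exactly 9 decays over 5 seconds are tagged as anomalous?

0.1114

Thinning: the decays that are tagged as anomalous themselves form a Poisson process with rate 0.67 × 2.2 = 1.474 per second.
Over the interval, μ = 1.474 × 5 = 7.37 (5 seconds).
P(N = 9) = e^(−7.37) · 7.37^9/9! ≈ 0.1114.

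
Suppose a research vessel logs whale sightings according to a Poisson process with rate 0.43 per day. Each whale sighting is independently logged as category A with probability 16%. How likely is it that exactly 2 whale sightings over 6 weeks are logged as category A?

0.2321

Thinning: the whale sightings that are logged as category A themselves form a Poisson process with rate 0.16 × 0.43 = 0.0688 per day.
Over the interval, μ = 0.0688 × 42 = 2.8896 (6 weeks = 42 days).
P(N = 2) = e^(−2.8896) · 2.8896^2/2! ≈ 0.2321.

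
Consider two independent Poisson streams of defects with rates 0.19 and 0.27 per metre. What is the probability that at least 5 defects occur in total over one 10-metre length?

0.4868

Independent Poisson processes superpose: combined rate λ = 0.19 + 0.27 = 0.46 per metre.
Over the interval, μ = 0.46 × 10 = 4.6 (a 10-metre length = 10 metres).
P(N ≥ 5) = 1 − P(N ≤ 4) ≈ 0.4868.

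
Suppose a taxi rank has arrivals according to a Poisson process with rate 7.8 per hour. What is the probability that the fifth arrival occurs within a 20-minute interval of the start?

0.1226

Over the interval, μ = 7.8 × 1/3 = 2.6 (a 20-minute interval = 1/3 hours).
The fifth arrival falls in the interval iff at least 5 events occur there: P(S_5 ≤ t) = P(N ≥ 5) = 1 − P(N ≤ 4) ≈ 0.1226.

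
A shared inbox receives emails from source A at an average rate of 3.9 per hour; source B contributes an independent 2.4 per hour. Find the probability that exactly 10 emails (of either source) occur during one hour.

0.0498

Independent Poisson processes superpose: combined rate λ = 3.9 + 2.4 = 6.3 per hour.
So μ = 6.3.
P(N = 10) = e^(−6.3) · 6.3^10/10! ≈ 0.0498.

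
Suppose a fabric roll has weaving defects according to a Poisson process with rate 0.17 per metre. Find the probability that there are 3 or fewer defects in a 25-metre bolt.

Over the interval, μ = 0.17 × 25 = 4.25 (a 25-metre bolt = 25 metres).
P(N ≤ 3) = Σ_{j=0}^{3} e^(−μ) μ^j/j! ≈ 0.3862.

0.3862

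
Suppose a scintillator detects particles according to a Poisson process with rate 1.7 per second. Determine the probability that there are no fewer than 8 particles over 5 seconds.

0.6144

Over the interval, μ = 1.7 × 5 = 8.5 (5 seconds).
P(N ≥ 8) = 1 − P(N ≤ 7) = 1 − Σ_{j=0}^{7} e^(−μ) μ^j/j! ≈ 0.6144.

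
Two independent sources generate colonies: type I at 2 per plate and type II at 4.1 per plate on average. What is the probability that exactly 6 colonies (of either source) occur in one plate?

0.1605

Independent Poisson processes superpose: combined rate λ = 2 + 4.1 = 6.1 per plate.
So μ = 6.1.
P(N = 6) = e^(−6.1) · 6.1^6/6! ≈ 0.1605.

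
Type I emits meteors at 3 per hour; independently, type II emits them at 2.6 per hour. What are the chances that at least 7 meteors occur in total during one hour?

Independent Poisson processes superpose: combined rate λ = 3 + 2.6 = 5.6 per hour.
So μ = 5.6.
P(N ≥ 7) = 1 − P(N ≤ 6) ≈ 0.3297.

0.3297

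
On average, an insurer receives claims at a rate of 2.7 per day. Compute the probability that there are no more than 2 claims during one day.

With mean μ = 2.7 per day,
P(N ≤ 2) = Σ_{j=0}^{2} e^(−μ) μ^j/j! ≈ 0.4936.

0.4936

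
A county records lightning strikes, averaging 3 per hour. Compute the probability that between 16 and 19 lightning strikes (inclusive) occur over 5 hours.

Over the interval, μ = 3 × 5 = 15 (5 hours).
P(16 ≤ N ≤ 19) = Σ_{j=16}^{19} e^(−15) · 15^j/j! ≈ 0.3071.

0.3071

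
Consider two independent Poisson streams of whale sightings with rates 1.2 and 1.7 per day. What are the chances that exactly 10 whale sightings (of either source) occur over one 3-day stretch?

Independent Poisson processes superpose: combined rate λ = 1.2 + 1.7 = 2.9 per day.
Over the interval, μ = 2.9 × 3 = 8.7 (a 3-day stretch = 3 days).
P(N = 10) = e^(−8.7) · 8.7^10/10! ≈ 0.1140.

0.1140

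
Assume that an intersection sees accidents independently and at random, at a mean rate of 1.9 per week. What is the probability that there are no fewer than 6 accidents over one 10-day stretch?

Over the interval, μ = 1.9 × 10/7 ≈ 2.71429 (a 10-day stretch = 10/7 weeks).
P(N ≥ 6) = 1 − P(N ≤ 5) = 1 − Σ_{j=0}^{5} e^(−μ) μ^j/j! ≈ 0.0579.

0.0579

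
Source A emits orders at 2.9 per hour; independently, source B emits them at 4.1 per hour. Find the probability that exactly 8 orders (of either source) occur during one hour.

0.1304

Independent Poisson processes superpose: combined rate λ = 2.9 + 4.1 = 7 per hour.
So μ = 7.
P(N = 8) = e^(−7) · 7^8/8! ≈ 0.1304.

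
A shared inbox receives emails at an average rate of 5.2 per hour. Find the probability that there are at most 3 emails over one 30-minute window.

0.7360

Over the interval, μ = 5.2 × 0.5 = 2.6 (a 30-minute window = 0.5 hours).
P(N ≤ 3) = Σ_{j=0}^{3} e^(−μ) μ^j/j! ≈ 0.7360.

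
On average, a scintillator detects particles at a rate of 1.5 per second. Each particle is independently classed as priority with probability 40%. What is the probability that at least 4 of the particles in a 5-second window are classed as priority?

Thinning: the particles that are classed as priority themselves form a Poisson process with rate 0.4 × 1.5 = 0.6 per second.
Over the interval, μ = 0.6 × 5 = 3 (a 5-second window = 5 seconds).
P(N ≥ 4) = 1 − P(N ≤ 3) ≈ 0.3528.

0.3528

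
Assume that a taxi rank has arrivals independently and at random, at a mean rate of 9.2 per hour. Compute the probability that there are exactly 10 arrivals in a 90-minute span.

Over the interval, μ = 9.2 × 1.5 = 13.8 (a 90-minute span = 1.5 hours).
P(N = 10) = e^(−μ) μ^10/10! = e^(−13.8) · 13.8^10/3628800 ≈ 0.0701.

0.0701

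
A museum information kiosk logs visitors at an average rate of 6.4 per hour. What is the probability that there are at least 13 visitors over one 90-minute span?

0.1721

Over the interval, μ = 6.4 × 1.5 = 9.6 (a 90-minute span = 1.5 hours).
P(N ≥ 13) = 1 − P(N ≤ 12) = 1 − Σ_{j=0}^{12} e^(−μ) μ^j/j! ≈ 0.1721.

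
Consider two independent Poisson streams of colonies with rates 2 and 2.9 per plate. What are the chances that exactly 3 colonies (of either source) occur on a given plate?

0.1460

Independent Poisson processes superpose: combined rate λ = 2 + 2.9 = 4.9 per plate.
So μ = 4.9.
P(N = 3) = e^(−4.9) · 4.9^3/3! ≈ 0.1460.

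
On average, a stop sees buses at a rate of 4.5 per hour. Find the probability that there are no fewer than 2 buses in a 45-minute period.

Over the interval, μ = 4.5 × 0.75 = 3.375 (a 45-minute period = 0.75 hours).
P(N ≥ 2) = 1 − P(N ≤ 1) = 1 − Σ_{j=0}^{1} e^(−μ) μ^j/j! ≈ 0.8503.

0.8503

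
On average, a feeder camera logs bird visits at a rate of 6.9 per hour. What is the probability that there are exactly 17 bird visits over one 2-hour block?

Over the interval, μ = 6.9 × 2 = 13.8 (a 2-hour block = 2 hours).
P(N = 17) = e^(−μ) μ^17/17! = e^(−13.8) · 13.8^17/355687428096000 ≈ 0.0682.

0.0682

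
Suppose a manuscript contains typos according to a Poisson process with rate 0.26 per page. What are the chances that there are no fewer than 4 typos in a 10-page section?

0.2640

Over the interval, μ = 0.26 × 10 = 2.6 (a 10-page section = 10 pages).
P(N ≥ 4) = 1 − P(N ≤ 3) = 1 − Σ_{j=0}^{3} e^(−μ) μ^j/j! ≈ 0.2640.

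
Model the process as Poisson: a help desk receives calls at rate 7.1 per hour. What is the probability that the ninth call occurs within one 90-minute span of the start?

0.7355

Over the interval, μ = 7.1 × 1.5 = 10.65 (a 90-minute span = 1.5 hours).
The ninth arrival falls in the interval iff at least 9 events occur there: P(S_9 ≤ t) = P(N ≥ 9) = 1 − P(N ≤ 8) ≈ 0.7355.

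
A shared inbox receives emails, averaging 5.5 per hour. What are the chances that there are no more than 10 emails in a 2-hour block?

0.4599

Over the interval, μ = 5.5 × 2 = 11 (a 2-hour block = 2 hours).
P(N ≤ 10) = Σ_{j=0}^{10} e^(−μ) μ^j/j! ≈ 0.4599.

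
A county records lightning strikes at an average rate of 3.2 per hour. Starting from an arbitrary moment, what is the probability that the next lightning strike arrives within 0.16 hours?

Inter-arrival times are exponential with rate λ = 3.2 per hour.
P(T ≤ 0.16) = 1 − e^(−λt) = 1 − e^(−3.2 × 0.16) = 1 − e^(−0.512) ≈ 0.4007.

0.4007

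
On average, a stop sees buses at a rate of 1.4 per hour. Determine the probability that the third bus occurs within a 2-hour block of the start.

Over the interval, μ = 1.4 × 2 = 2.8 (a 2-hour block = 2 hours).
The third arrival falls in the interval iff at least 3 events occur there: P(S_3 ≤ t) = P(N ≥ 3) = 1 − P(N ≤ 2) ≈ 0.5305.

0.5305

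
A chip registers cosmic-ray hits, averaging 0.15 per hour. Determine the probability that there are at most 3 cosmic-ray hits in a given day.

Over the interval, μ = 0.15 × 24 = 3.6 (a day = 24 hours).
P(N ≤ 3) = Σ_{j=0}^{3} e^(−μ) μ^j/j! ≈ 0.5152.

0.5152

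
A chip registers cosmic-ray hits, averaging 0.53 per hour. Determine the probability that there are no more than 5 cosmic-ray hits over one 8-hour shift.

0.7466

Over the interval, μ = 0.53 × 8 = 4.24 (an 8-hour shift = 8 hours).
P(N ≤ 5) = Σ_{j=0}^{5} e^(−μ) μ^j/j! ≈ 0.7466.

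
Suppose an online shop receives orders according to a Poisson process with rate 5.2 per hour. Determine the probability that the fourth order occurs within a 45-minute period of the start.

Over the interval, μ = 5.2 × 0.75 = 3.9 (a 45-minute period = 0.75 hours).
The fourth arrival falls in the interval iff at least 4 events occur there: P(S_4 ≤ t) = P(N ≥ 4) = 1 − P(N ≤ 3) ≈ 0.5468.

0.5468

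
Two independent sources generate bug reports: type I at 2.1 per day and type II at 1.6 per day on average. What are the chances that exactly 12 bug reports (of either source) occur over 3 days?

Independent Poisson processes superpose: combined rate λ = 2.1 + 1.6 = 3.7 per day.
Over the interval, μ = 3.7 × 3 = 11.1 (3 days).
P(N = 12) = e^(−11.1) · 11.1^12/12! ≈ 0.1104.

0.1104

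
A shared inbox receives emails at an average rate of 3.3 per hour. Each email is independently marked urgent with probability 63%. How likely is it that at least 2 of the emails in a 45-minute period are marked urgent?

0.4618

Thinning: the emails that are marked urgent themselves form a Poisson process with rate 0.63 × 3.3 = 2.079 per hour.
Over the interval, μ = 2.079 × 0.75 = 1.55925 (a 45-minute period = 0.75 hours).
P(N ≥ 2) = 1 − P(N ≤ 1) ≈ 0.4618.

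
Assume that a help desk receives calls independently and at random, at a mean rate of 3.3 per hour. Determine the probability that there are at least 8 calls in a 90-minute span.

Over the interval, μ = 3.3 × 1.5 = 4.95 (a 90-minute span = 1.5 hours).
P(N ≥ 8) = 1 − P(N ≤ 7) = 1 − Σ_{j=0}^{7} e^(−μ) μ^j/j! ≈ 0.1282.

0.1282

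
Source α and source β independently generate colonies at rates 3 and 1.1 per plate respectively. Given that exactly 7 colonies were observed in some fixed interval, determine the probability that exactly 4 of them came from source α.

Given the total, each event is independently from source α with probability p = λ_α/(λ_α+λ_β) = 3/4.1 ≈ 0.7317.
So K ~ Binomial(7, 3/4.1): P(K = 4) = C(7,4) · (3/4.1)^4 · (1.1/4.1)^3 ≈ 0.1938.

0.1938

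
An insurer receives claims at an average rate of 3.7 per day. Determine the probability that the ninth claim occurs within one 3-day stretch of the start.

Over the interval, μ = 3.7 × 3 = 11.1 (a 3-day stretch = 3 days).
The ninth arrival falls in the interval iff at least 9 events occur there: P(S_9 ≤ t) = P(N ≥ 9) = 1 − P(N ≤ 8) ≈ 0.7768.

0.7768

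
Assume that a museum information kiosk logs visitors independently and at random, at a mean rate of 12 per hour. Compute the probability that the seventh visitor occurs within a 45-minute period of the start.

0.7932

Over the interval, μ = 12 × 0.75 = 9 (a 45-minute period = 0.75 hours).
The seventh arrival falls in the interval iff at least 7 events occur there: P(S_7 ≤ t) = P(N ≥ 7) = 1 − P(N ≤ 6) ≈ 0.7932.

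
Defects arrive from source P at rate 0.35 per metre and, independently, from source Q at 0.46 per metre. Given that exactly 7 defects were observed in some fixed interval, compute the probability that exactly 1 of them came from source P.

Given the total, each event is independently from source P with probability p = λ_P/(λ_P+λ_Q) = 0.35/0.81 ≈ 0.4321.
So K ~ Binomial(7, 0.35/0.81): P(K = 1) = C(7,1) · (0.35/0.81)^1 · (0.46/0.81)^6 ≈ 0.1015.

0.1015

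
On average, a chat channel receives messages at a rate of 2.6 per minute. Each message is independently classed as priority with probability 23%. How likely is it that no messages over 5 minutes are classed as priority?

Thinning: the messages that are classed as priority themselves form a Poisson process with rate 0.23 × 2.6 = 0.598 per minute.
Over the interval, μ = 0.598 × 5 = 2.99 (5 minutes).
P(N = 0) = e^(−2.99) · 2.99^0/0! ≈ 0.0503.

0.0503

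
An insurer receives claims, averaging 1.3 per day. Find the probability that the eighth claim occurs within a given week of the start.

0.6877

Over the interval, μ = 1.3 × 7 = 9.1 (a week = 7 days).
The eighth arrival falls in the interval iff at least 8 events occur there: P(S_8 ≤ t) = P(N ≥ 8) = 1 − P(N ≤ 7) ≈ 0.6877.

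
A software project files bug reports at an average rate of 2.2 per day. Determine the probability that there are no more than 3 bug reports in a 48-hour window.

Over the interval, μ = 2.2 × 2 = 4.4 (a 48-hour window = 2 days).
P(N ≤ 3) = Σ_{j=0}^{3} e^(−μ) μ^j/j! ≈ 0.3594.

0.3594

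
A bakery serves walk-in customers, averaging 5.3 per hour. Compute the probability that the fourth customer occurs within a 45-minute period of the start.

Over the interval, μ = 5.3 × 0.75 = 3.975 (a 45-minute period = 0.75 hours).
The fourth arrival falls in the interval iff at least 4 events occur there: P(S_4 ≤ t) = P(N ≥ 4) = 1 − P(N ≤ 3) ≈ 0.5616.

0.5616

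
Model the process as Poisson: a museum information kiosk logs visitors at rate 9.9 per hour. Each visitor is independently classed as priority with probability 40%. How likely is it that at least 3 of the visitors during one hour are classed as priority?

Thinning: the visitors that are classed as priority themselves form a Poisson process with rate 0.4 × 9.9 = 3.96 per hour.
So μ = 3.96.
P(N ≥ 3) = 1 − P(N ≤ 2) ≈ 0.7560.

0.7560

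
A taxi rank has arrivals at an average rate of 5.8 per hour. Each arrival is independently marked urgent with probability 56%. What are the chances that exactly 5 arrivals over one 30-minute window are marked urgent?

0.0186

Thinning: the arrivals that are marked urgent themselves form a Poisson process with rate 0.56 × 5.8 = 3.248 per hour.
Over the interval, μ = 3.248 × 0.5 = 1.624 (a 30-minute window = 0.5 hours).
P(N = 5) = e^(−1.624) · 1.624^5/5! ≈ 0.0186.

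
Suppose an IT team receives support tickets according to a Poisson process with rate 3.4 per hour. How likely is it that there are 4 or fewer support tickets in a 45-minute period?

0.8844

Over the interval, μ = 3.4 × 0.75 = 2.55 (a 45-minute period = 0.75 hours).
P(N ≤ 4) = Σ_{j=0}^{4} e^(−μ) μ^j/j! ≈ 0.8844.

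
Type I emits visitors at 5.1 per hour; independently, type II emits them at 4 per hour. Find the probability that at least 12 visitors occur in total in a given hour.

0.2068

Independent Poisson processes superpose: combined rate λ = 5.1 + 4 = 9.1 per hour.
So μ = 9.1.
P(N ≥ 12) = 1 − P(N ≤ 11) ≈ 0.2068.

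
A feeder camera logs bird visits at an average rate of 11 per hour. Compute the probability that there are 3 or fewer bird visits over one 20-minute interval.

0.5011

Over the interval, μ = 11 × 1/3 ≈ 3.66667 (a 20-minute interval = 1/3 hours).
P(N ≤ 3) = Σ_{j=0}^{3} e^(−μ) μ^j/j! ≈ 0.5011.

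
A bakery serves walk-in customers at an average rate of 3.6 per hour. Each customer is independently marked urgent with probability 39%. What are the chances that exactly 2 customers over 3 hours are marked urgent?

0.1314

Thinning: the customers that are marked urgent themselves form a Poisson process with rate 0.39 × 3.6 = 1.404 per hour.
Over the interval, μ = 1.404 × 3 = 4.212 (3 hours).
P(N = 2) = e^(−4.212) · 4.212^2/2! ≈ 0.1314.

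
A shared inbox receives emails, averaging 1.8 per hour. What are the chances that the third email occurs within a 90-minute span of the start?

Over the interval, μ = 1.8 × 1.5 = 2.7 (a 90-minute span = 1.5 hours).
The third arrival falls in the interval iff at least 3 events occur there: P(S_3 ≤ t) = P(N ≥ 3) = 1 − P(N ≤ 2) ≈ 0.5064.

0.5064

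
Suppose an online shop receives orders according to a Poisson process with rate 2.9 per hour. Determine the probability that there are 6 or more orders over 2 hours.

0.5217

Over the interval, μ = 2.9 × 2 = 5.8 (2 hours).
P(N ≥ 6) = 1 − P(N ≤ 5) = 1 − Σ_{j=0}^{5} e^(−μ) μ^j/j! ≈ 0.5217.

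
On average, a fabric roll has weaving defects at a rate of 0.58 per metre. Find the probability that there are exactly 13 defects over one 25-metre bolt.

Over the interval, μ = 0.58 × 25 = 14.5 (a 25-metre bolt = 25 metres).
P(N = 13) = e^(−μ) μ^13/13! = e^(−14.5) · 14.5^13/6227020800 ≈ 0.1014.

0.1014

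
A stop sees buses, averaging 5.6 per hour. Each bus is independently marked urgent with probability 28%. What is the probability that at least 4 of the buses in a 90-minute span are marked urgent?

Thinning: the buses that are marked urgent themselves form a Poisson process with rate 0.28 × 5.6 = 1.568 per hour.
Over the interval, μ = 1.568 × 1.5 = 2.352 (a 90-minute span = 1.5 hours).
P(N ≥ 4) = 1 − P(N ≤ 3) ≈ 0.2113.

0.2113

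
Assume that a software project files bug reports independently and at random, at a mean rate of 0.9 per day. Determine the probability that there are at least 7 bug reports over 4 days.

0.0733

Over the interval, μ = 0.9 × 4 = 3.6 (4 days).
P(N ≥ 7) = 1 − P(N ≤ 6) = 1 − Σ_{j=0}^{6} e^(−μ) μ^j/j! ≈ 0.0733.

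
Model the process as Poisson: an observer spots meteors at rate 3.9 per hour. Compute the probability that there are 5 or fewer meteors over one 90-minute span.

0.4701

Over the interval, μ = 3.9 × 1.5 = 5.85 (a 90-minute span = 1.5 hours).
P(N ≤ 5) = Σ_{j=0}^{5} e^(−μ) μ^j/j! ≈ 0.4701.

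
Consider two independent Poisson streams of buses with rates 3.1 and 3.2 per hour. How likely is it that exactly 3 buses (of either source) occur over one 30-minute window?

0.2232

Independent Poisson processes superpose: combined rate λ = 3.1 + 3.2 = 6.3 per hour.
Over the interval, μ = 6.3 × 0.5 = 3.15 (a 30-minute window = 0.5 hours).
P(N = 3) = e^(−3.15) · 3.15^3/3! ≈ 0.2232.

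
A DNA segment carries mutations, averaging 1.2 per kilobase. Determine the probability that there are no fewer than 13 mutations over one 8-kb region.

Over the interval, μ = 1.2 × 8 = 9.6 (an 8-kb region = 8 kilobases).
P(N ≥ 13) = 1 − P(N ≤ 12) = 1 − Σ_{j=0}^{12} e^(−μ) μ^j/j! ≈ 0.1721.

0.1721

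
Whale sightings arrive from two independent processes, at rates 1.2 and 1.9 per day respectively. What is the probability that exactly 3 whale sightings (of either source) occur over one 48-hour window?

0.0806

Independent Poisson processes superpose: combined rate λ = 1.2 + 1.9 = 3.1 per day.
Over the interval, μ = 3.1 × 2 = 6.2 (a 48-hour window = 2 days).
P(N = 3) = e^(−6.2) · 6.2^3/3! ≈ 0.0806.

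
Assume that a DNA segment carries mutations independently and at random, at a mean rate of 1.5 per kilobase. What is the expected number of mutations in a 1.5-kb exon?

2.25

E[N] = λt = 1.5 × 1.5 = 2.25 (a 1.5-kb exon = 1.5 kilobases).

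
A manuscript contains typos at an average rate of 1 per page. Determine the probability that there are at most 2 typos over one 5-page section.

0.1247

Over the interval, μ = 1 × 5 = 5 (a 5-page section = 5 pages).
P(N ≤ 2) = Σ_{j=0}^{2} e^(−μ) μ^j/j! ≈ 0.1247.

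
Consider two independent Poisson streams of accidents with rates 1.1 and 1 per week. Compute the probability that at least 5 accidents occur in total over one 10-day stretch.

Independent Poisson processes superpose: combined rate λ = 1.1 + 1 = 2.1 per week.
Over the interval, μ = 2.1 × 10/7 = 3 (a 10-day stretch = 10/7 weeks).
P(N ≥ 5) = 1 − P(N ≤ 4) ≈ 0.1847.

0.1847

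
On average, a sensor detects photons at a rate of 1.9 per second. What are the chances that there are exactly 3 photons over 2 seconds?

0.2046

Over the interval, μ = 1.9 × 2 = 3.8 (2 seconds).
P(N = 3) = e^(−μ) μ^3/3! = e^(−3.8) · 3.8^3/6 ≈ 0.2046.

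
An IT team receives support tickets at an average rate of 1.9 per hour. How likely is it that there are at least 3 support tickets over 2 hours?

Over the interval, μ = 1.9 × 2 = 3.8 (2 hours).
P(N ≥ 3) = 1 − P(N ≤ 2) = 1 − Σ_{j=0}^{2} e^(−μ) μ^j/j! ≈ 0.7311.

0.7311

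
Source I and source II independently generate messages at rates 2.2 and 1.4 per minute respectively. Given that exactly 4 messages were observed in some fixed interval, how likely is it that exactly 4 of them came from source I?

0.1395

Given the total, each event is independently from source I with probability p = λ_I/(λ_I+λ_II) = 2.2/3.6 ≈ 0.6111.
So K ~ Binomial(4, 2.2/3.6): P(K = 4) = C(4,4) · (2.2/3.6)^4 · (1.4/3.6)^0 ≈ 0.1395.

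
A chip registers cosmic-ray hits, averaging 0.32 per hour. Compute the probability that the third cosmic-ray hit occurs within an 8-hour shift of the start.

0.4715

Over the interval, μ = 0.32 × 8 = 2.56 (an 8-hour shift = 8 hours).
The third arrival falls in the interval iff at least 3 events occur there: P(S_3 ≤ t) = P(N ≥ 3) = 1 − P(N ≤ 2) ≈ 0.4715.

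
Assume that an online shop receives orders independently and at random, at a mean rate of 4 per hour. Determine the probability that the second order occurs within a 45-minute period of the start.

Over the interval, μ = 4 × 0.75 = 3 (a 45-minute period = 0.75 hours).
The second arrival falls in the interval iff at least 2 events occur there: P(S_2 ≤ t) = P(N ≥ 2) = 1 − P(N ≤ 1) ≈ 0.8009.

0.8009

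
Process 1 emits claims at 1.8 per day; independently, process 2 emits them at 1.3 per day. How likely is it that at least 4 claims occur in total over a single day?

Independent Poisson processes superpose: combined rate λ = 1.8 + 1.3 = 3.1 per day.
So μ = 3.1.
P(N ≥ 4) = 1 − P(N ≤ 3) ≈ 0.3752.

0.3752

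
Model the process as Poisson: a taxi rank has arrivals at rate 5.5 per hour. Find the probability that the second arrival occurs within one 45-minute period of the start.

0.9172

Over the interval, μ = 5.5 × 0.75 = 4.125 (a 45-minute period = 0.75 hours).
The second arrival falls in the interval iff at least 2 events occur there: P(S_2 ≤ t) = P(N ≥ 2) = 1 − P(N ≤ 1) ≈ 0.9172.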